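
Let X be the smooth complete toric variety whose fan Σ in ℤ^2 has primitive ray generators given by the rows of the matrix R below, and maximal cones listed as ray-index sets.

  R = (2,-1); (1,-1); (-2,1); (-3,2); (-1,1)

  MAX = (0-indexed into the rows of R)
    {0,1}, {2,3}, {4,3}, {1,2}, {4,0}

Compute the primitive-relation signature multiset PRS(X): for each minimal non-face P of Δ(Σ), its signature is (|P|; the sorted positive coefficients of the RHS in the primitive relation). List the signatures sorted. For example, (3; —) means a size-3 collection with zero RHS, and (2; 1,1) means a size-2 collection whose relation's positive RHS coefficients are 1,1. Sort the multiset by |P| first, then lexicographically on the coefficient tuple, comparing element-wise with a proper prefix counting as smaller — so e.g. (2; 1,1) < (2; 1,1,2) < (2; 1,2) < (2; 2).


|primitive collections| = 5. Relations:

  • {0,2}:  v_{0} + v_{2} = 0  ⇒ sig = (2; —)
  • {1,4}:  v_{1} + v_{4} = 0  ⇒ sig = (2; —)
  • {0,3}:  v_{0} + v_{3} = v_{4}  ⇒ sig = (2; 1)
  • {1,3}:  v_{1} + v_{3} = v_{2}  ⇒ sig = (2; 1)
  • {2,4}:  v_{2} + v_{4} = v_{3}  ⇒ sig = (2; 1)

Hence PRS(X_Σ) =
    (2; —)
    (2; —)
    (2; 1)
    (2; 1)
    (2; 1)


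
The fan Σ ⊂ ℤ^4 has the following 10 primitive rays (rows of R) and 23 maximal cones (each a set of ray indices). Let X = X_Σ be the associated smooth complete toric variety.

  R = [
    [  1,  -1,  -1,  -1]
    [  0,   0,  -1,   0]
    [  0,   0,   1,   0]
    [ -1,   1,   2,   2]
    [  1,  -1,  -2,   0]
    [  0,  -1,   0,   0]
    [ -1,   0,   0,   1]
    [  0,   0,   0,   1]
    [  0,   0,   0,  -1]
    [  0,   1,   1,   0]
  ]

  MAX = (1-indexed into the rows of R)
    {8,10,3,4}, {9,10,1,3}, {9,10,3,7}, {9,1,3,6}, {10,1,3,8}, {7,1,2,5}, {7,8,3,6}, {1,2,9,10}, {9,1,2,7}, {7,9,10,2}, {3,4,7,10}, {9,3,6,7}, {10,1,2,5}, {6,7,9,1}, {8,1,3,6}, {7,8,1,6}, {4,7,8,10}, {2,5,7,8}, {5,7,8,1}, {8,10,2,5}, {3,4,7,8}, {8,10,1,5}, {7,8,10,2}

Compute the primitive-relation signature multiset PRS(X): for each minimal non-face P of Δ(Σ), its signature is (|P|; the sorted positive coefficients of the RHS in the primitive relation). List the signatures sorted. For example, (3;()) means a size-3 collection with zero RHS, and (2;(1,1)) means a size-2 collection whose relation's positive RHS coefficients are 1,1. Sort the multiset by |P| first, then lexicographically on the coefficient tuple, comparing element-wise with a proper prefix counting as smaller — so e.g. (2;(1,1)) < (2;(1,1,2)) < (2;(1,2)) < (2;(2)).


Primitive collections (17):

  P={2,3}:  v_{2} + v_{3} = 0  so sig = (2;())
  P={8,9}:  v_{8} + v_{9} = 0  so sig = (2;())
  P={6,10}:  v_{6} + v_{10} = v_{3}  so sig = (2;(1))
  P={1,4}:  v_{1} + v_{4} = v_{3} + v_{8}  so sig = (2;(1,1))
  P={2,6}:  v_{2} + v_{6} = v_{1} + v_{7}  so sig = (2;(1,1))
  P={3,5}:  v_{3} + v_{5} = v_{1} + v_{8}  so sig = (2;(1,1))
  P={5,9}:  v_{5} + v_{9} = v_{1} + v_{2}  so sig = (2;(1,1))
  P={2,4}:  v_{2} + v_{4} = v_{7} + v_{8} + v_{10}  so sig = (2;(1,1,1))
  P={4,9}:  v_{4} + v_{9} = v_{3} + v_{7} + v_{10}  so sig = (2;(1,1,1))
  P={4,6}:  v_{4} + v_{6} = 2·v_{3} + v_{7} + v_{8}  so sig = (2;(1,1,2))
  P={5,6}:  v_{5} + v_{6} = 2·v_{1} + v_{7} + v_{8}  so sig = (2;(1,1,2))
  P={4,5}:  v_{4} + v_{5} = 2·v_{8}  so sig = (2;(2))
  P={1,7,10}:  v_{1} + v_{7} + v_{10} = 0  so sig = (3;())
  P={1,2,8}:  v_{1} + v_{2} + v_{8} = v_{5}  so sig = (3;(1))
  P={1,3,7}:  v_{1} + v_{3} + v_{7} = v_{6}  so sig = (3;(1))
  P={5,7,10}:  v_{5} + v_{7} + v_{10} = v_{2} + v_{8}  so sig = (3;(1,1))
  P={3,7,8,10}:  v_{3} + v_{7} + v_{8} + v_{10} = v_{4}  so sig = (4;(1))

Signatures (|P|; sorted positive RHS coefficients), sorted:
    (2;())
    (2;())
    (2;(1))
    (2;(1,1))
    (2;(1,1))
    (2;(1,1))
    (2;(1,1))
    (2;(1,1,1))
    (2;(1,1,1))
    (2;(1,1,2))
    (2;(1,1,2))
    (2;(2))
    (3;())
    (3;(1))
    (3;(1))
    (3;(1,1))
    (4;(1))


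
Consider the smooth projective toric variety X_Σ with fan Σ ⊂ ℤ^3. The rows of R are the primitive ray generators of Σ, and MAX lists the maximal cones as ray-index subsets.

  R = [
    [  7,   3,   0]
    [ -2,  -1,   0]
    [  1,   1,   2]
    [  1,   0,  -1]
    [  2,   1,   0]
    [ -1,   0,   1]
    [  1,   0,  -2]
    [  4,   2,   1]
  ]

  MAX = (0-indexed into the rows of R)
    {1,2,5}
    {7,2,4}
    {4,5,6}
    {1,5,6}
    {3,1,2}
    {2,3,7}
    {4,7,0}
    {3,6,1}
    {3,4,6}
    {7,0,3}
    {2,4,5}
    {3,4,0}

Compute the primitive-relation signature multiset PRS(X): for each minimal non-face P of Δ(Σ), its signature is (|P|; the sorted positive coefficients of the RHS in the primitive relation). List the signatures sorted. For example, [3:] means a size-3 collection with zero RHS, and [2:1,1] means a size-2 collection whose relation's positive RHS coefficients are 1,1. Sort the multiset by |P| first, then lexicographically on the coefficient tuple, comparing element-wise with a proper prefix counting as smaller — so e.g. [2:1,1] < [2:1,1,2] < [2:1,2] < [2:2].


12 minimal non-faces of Δ(Σ) (on 8 rays):

  P = {1,4}:  v_{1} + v_{4} = 0  ⇒ sig = [2:]
  P = {3,5}:  v_{3} + v_{5} = 0  ⇒ sig = [2:]
  P = {2,6}:  v_{2} + v_{6} = v_{4}  ⇒ sig = [2:1]
  P = {0,1}:  v_{0} + v_{1} = v_{3} + v_{7}  ⇒ sig = [2:1,1]
  P = {0,5}:  v_{0} + v_{5} = v_{4} + v_{7}  ⇒ sig = [2:1,1]
  P = {1,7}:  v_{1} + v_{7} = v_{2} + v_{3}  ⇒ sig = [2:1,1]
  P = {5,7}:  v_{5} + v_{7} = v_{2} + v_{4}  ⇒ sig = [2:1,1]
  P = {6,7}:  v_{6} + v_{7} = v_{3} + 2·v_{4}  ⇒ sig = [2:1,2]
  P = {0,2}:  v_{0} + v_{2} = 2·v_{7}  ⇒ sig = [2:2]
  P = {0,6}:  v_{0} + v_{6} = 2·v_{3} + 3·v_{4}  ⇒ sig = [2:2,3]
  P = {2,3,4}:  v_{2} + v_{3} + v_{4} = v_{7}  ⇒ sig = [3:1]
  P = {3,4,7}:  v_{3} + v_{4} + v_{7} = v_{0}  ⇒ sig = [3:1]

so the primitive-relation signature multiset is
    |P|=2: 10 collections, coeffs (), (), (1), (1,1), (1,1), (1,1), (1,1), (1,2), (2), (2,3)
    |P|=3: 2 collections, coeffs (1), (1)


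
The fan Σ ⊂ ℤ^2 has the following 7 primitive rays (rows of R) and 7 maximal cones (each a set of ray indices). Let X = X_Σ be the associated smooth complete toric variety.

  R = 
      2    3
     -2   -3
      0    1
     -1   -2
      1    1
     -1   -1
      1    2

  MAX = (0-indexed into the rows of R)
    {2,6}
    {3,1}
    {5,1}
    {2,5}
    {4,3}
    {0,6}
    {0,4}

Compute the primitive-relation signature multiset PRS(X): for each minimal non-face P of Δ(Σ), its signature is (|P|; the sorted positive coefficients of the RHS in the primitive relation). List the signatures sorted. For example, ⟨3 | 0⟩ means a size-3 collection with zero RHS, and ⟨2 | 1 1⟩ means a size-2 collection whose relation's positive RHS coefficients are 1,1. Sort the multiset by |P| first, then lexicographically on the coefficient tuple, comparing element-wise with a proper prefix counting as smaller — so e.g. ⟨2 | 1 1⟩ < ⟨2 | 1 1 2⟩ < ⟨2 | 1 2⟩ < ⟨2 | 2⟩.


|primitive collections| = 14. Relations:

  {0,1}:  v_{0} + v_{1} = 0 ; sig = ⟨2 | 0⟩
  {3,6}:  v_{3} + v_{6} = 0 ; sig = ⟨2 | 0⟩
  {4,5}:  v_{4} + v_{5} = 0 ; sig = ⟨2 | 0⟩
  {0,3}:  v_{0} + v_{3} = v_{4} ; sig = ⟨2 | 1⟩
  {0,5}:  v_{0} + v_{5} = v_{6} ; sig = ⟨2 | 1⟩
  {1,4}:  v_{1} + v_{4} = v_{3} ; sig = ⟨2 | 1⟩
  {1,6}:  v_{1} + v_{6} = v_{5} ; sig = ⟨2 | 1⟩
  {2,3}:  v_{2} + v_{3} = v_{5} ; sig = ⟨2 | 1⟩
  {2,4}:  v_{2} + v_{4} = v_{6} ; sig = ⟨2 | 1⟩
  {3,5}:  v_{3} + v_{5} = v_{1} ; sig = ⟨2 | 1⟩
  {4,6}:  v_{4} + v_{6} = v_{0} ; sig = ⟨2 | 1⟩
  {5,6}:  v_{5} + v_{6} = v_{2} ; sig = ⟨2 | 1⟩
  {0,2}:  v_{0} + v_{2} = 2·v_{6} ; sig = ⟨2 | 2⟩
  {1,2}:  v_{1} + v_{2} = 2·v_{5} ; sig = ⟨2 | 2⟩

Hence PRS(X_Σ) =
[⟨2 | 0⟩, ⟨2 | 0⟩, ⟨2 | 0⟩, ⟨2 | 1⟩, ⟨2 | 1⟩, ⟨2 | 1⟩, ⟨2 | 1⟩, ⟨2 | 1⟩, ⟨2 | 1⟩, ⟨2 | 1⟩, ⟨2 | 1⟩, ⟨2 | 1⟩, ⟨2 | 2⟩, ⟨2 | 2⟩]


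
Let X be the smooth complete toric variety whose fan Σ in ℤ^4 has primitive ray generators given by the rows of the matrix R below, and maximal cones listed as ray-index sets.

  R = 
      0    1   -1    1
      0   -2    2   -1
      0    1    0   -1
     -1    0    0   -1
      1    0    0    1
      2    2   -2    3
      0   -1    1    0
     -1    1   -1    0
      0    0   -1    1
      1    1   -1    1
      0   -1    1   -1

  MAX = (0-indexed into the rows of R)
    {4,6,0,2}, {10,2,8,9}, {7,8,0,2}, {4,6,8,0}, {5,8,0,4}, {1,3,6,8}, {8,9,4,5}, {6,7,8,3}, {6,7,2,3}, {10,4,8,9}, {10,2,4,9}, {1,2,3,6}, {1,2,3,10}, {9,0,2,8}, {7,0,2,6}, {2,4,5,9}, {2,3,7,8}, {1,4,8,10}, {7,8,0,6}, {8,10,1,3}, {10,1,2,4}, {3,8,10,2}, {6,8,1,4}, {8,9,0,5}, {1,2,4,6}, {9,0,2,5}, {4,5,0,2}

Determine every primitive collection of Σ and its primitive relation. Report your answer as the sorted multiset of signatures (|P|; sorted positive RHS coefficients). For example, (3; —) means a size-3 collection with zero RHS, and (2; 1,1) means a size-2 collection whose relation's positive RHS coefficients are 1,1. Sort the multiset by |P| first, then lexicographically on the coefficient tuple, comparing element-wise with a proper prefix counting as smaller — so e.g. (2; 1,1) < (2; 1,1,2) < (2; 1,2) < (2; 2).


Σ has 22 primitive collections:

  P = {0,10}:  v_{0} + v_{10} = 0  ⟹  sig = (2; —)
  P = {3,4}:  v_{3} + v_{4} = 0  ⟹  sig = (2; —)
  P = {0,1}:  v_{0} + v_{1} = v_{6}  ⟹  sig = (2; 1)
  P = {0,3}:  v_{0} + v_{3} = v_{7}  ⟹  sig = (2; 1)
  P = {4,7}:  v_{4} + v_{7} = v_{0}  ⟹  sig = (2; 1)
  P = {6,9}:  v_{6} + v_{9} = v_{4}  ⟹  sig = (2; 1)
  P = {6,10}:  v_{6} + v_{10} = v_{1}  ⟹  sig = (2; 1)
  P = {7,10}:  v_{7} + v_{10} = v_{3}  ⟹  sig = (2; 1)
  P = {1,7}:  v_{1} + v_{7} = v_{3} + v_{6}  ⟹  sig = (2; 1,1)
  P = {1,9}:  v_{1} + v_{9} = v_{4} + v_{10}  ⟹  sig = (2; 1,1)
  P = {3,5}:  v_{3} + v_{5} = v_{0} + v_{9}  ⟹  sig = (2; 1,1)
  P = {3,9}:  v_{3} + v_{9} = v_{2} + v_{8}  ⟹  sig = (2; 1,1)
  P = {5,10}:  v_{5} + v_{10} = v_{4} + v_{9}  ⟹  sig = (2; 1,1)
  P = {7,9}:  v_{7} + v_{9} = v_{0} + v_{2} + v_{8}  ⟹  sig = (2; 1,1,1)
  P = {5,6}:  v_{5} + v_{6} = v_{0} + 2·v_{4}  ⟹  sig = (2; 1,2)
  P = {5,7}:  v_{5} + v_{7} = 2·v_{0} + v_{9}  ⟹  sig = (2; 1,2)
  P = {1,5}:  v_{1} + v_{5} = 2·v_{4}  ⟹  sig = (2; 2)
  P = {2,6,8}:  v_{2} + v_{6} + v_{8} = 0  ⟹  sig = (3; —)
  P = {0,4,9}:  v_{0} + v_{4} + v_{9} = v_{5}  ⟹  sig = (3; 1)
  P = {1,2,8}:  v_{1} + v_{2} + v_{8} = v_{10}  ⟹  sig = (3; 1)
  P = {2,4,8}:  v_{2} + v_{4} + v_{8} = v_{9}  ⟹  sig = (3; 1)
  P = {2,5,8}:  v_{2} + v_{5} + v_{8} = v_{0} + 2·v_{9}  ⟹  sig = (3; 1,2)

so the primitive-relation signature multiset is
    (2; —)
    (2; —)
    (2; 1)
    (2; 1)
    (2; 1)
    (2; 1)
    (2; 1)
    (2; 1)
    (2; 1,1)
    (2; 1,1)
    (2; 1,1)
    (2; 1,1)
    (2; 1,1)
    (2; 1,1,1)
    (2; 1,2)
    (2; 1,2)
    (2; 2)
    (3; —)
    (3; 1)
    (3; 1)
    (3; 1)
    (3; 1,2)


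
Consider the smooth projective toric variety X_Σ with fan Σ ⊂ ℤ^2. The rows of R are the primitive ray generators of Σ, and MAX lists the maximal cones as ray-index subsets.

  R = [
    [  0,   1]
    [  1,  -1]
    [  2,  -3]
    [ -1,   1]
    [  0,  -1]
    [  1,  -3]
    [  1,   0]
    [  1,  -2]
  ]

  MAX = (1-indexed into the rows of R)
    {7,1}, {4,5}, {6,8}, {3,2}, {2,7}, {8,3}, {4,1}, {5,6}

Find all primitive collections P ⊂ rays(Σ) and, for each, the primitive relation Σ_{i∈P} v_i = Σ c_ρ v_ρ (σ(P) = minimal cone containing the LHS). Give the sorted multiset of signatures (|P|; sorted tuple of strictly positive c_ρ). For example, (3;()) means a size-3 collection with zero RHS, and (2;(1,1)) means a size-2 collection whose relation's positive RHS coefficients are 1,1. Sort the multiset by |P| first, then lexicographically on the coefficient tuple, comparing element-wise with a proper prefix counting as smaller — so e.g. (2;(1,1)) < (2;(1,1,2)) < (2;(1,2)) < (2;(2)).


Minimal non-faces — 20 found among 8 rays, 8 max cones:

  {1,5}:  v_{1} + v_{5} = 0 ; sig = (2;())
  {2,4}:  v_{2} + v_{4} = 0 ; sig = (2;())
  {1,2}:  v_{1} + v_{2} = v_{7} ; sig = (2;(1))
  {1,6}:  v_{1} + v_{6} = v_{8} ; sig = (2;(1))
  {1,8}:  v_{1} + v_{8} = v_{2} ; sig = (2;(1))
  {2,5}:  v_{2} + v_{5} = v_{8} ; sig = (2;(1))
  {2,8}:  v_{2} + v_{8} = v_{3} ; sig = (2;(1))
  {3,4}:  v_{3} + v_{4} = v_{8} ; sig = (2;(1))
  {4,7}:  v_{4} + v_{7} = v_{1} ; sig = (2;(1))
  {4,8}:  v_{4} + v_{8} = v_{5} ; sig = (2;(1))
  {5,7}:  v_{5} + v_{7} = v_{2} ; sig = (2;(1))
  {5,8}:  v_{5} + v_{8} = v_{6} ; sig = (2;(1))
  {6,7}:  v_{6} + v_{7} = v_{3} ; sig = (2;(1))
  {1,3}:  v_{1} + v_{3} = 2·v_{2} ; sig = (2;(2))
  {2,6}:  v_{2} + v_{6} = 2·v_{8} ; sig = (2;(2))
  {3,5}:  v_{3} + v_{5} = 2·v_{8} ; sig = (2;(2))
  {4,6}:  v_{4} + v_{6} = 2·v_{5} ; sig = (2;(2))
  {7,8}:  v_{7} + v_{8} = 2·v_{2} ; sig = (2;(2))
  {3,6}:  v_{3} + v_{6} = 3·v_{8} ; sig = (2;(3))
  {3,7}:  v_{3} + v_{7} = 3·v_{2} ; sig = (2;(3))

so the primitive-relation signature multiset is
    (2;())
    (2;())
    (2;(1))
    (2;(1))
    (2;(1))
    (2;(1))
    (2;(1))
    (2;(1))
    (2;(1))
    (2;(1))
    (2;(1))
    (2;(1))
    (2;(1))
    (2;(2))
    (2;(2))
    (2;(2))
    (2;(2))
    (2;(2))
    (2;(3))
    (2;(3))


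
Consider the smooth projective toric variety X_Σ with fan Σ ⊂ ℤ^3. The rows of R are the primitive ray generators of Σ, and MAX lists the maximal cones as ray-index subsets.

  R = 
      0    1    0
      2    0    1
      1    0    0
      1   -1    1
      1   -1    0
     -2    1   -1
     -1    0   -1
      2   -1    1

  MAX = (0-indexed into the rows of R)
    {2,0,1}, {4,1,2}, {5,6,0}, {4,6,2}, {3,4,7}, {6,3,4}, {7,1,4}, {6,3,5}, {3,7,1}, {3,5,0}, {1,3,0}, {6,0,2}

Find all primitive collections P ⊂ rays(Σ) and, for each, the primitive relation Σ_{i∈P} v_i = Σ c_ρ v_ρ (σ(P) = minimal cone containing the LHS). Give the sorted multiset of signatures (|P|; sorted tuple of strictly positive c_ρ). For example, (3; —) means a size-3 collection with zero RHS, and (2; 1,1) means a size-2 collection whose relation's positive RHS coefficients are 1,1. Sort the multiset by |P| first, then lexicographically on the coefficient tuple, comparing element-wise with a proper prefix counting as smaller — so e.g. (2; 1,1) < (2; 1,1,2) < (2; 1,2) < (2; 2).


12 minimal non-faces of Δ(Σ) (on 8 rays):

  P={5,7}:  v_{5} + v_{7} = 0 ; sig = (2; —)
  P={0,4}:  v_{0} + v_{4} = v_{2} ; sig = (2; 1)
  P={0,7}:  v_{0} + v_{7} = v_{1} ; sig = (2; 1)
  P={1,5}:  v_{1} + v_{5} = v_{0} ; sig = (2; 1)
  P={1,6}:  v_{1} + v_{6} = v_{2} ; sig = (2; 1)
  P={2,3}:  v_{2} + v_{3} = v_{7} ; sig = (2; 1)
  P={4,5}:  v_{4} + v_{5} = v_{6} ; sig = (2; 1)
  P={6,7}:  v_{6} + v_{7} = v_{4} ; sig = (2; 1)
  P={2,5}:  v_{2} + v_{5} = v_{0} + v_{6} ; sig = (2; 1,1)
  P={2,7}:  v_{2} + v_{7} = v_{1} + v_{4} ; sig = (2; 1,1)
  P={0,3,6}:  v_{0} + v_{3} + v_{6} = 0 ; sig = (3; —)
  P={1,3,4}:  v_{1} + v_{3} + v_{4} = 2·v_{7} ; sig = (3; 2)

Hence PRS(X_Σ) =
    |P|=2: 10 collections, coeffs (), (1), (1), (1), (1), (1), (1), (1), (1,1), (1,1)
    |P|=3: 2 collections, coeffs (), (2)


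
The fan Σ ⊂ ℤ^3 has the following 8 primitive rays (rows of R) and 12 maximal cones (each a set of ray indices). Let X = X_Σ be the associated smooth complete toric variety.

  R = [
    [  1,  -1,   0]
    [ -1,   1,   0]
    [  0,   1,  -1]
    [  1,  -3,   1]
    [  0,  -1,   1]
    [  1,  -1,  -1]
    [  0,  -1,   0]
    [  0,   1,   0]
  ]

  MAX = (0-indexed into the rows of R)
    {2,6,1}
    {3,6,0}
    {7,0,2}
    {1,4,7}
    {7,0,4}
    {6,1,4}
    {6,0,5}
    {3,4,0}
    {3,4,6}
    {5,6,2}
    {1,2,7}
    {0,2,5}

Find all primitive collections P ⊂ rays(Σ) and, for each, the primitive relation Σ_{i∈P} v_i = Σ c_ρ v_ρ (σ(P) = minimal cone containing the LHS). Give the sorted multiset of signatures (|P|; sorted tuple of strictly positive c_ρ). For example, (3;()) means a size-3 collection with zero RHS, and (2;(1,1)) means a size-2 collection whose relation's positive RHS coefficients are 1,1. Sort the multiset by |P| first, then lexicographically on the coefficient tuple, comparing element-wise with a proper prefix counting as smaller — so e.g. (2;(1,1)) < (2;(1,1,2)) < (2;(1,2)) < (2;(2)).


Σ has 12 primitive collections:

  P={0,1}:  v_{0} + v_{1} = 0  ⟹  sig = (2;())
  P={2,4}:  v_{2} + v_{4} = 0  ⟹  sig = (2;())
  P={6,7}:  v_{6} + v_{7} = 0  ⟹  sig = (2;())
  P={1,3}:  v_{1} + v_{3} = v_{4} + v_{6}  ⟹  sig = (2;(1,1))
  P={1,5}:  v_{1} + v_{5} = v_{2} + v_{6}  ⟹  sig = (2;(1,1))
  P={2,3}:  v_{2} + v_{3} = v_{0} + v_{6}  ⟹  sig = (2;(1,1))
  P={3,7}:  v_{3} + v_{7} = v_{0} + v_{4}  ⟹  sig = (2;(1,1))
  P={4,5}:  v_{4} + v_{5} = v_{0} + v_{6}  ⟹  sig = (2;(1,1))
  P={5,7}:  v_{5} + v_{7} = v_{0} + v_{2}  ⟹  sig = (2;(1,1))
  P={3,5}:  v_{3} + v_{5} = 2·v_{0} + 2·v_{6}  ⟹  sig = (2;(2,2))
  P={0,2,6}:  v_{0} + v_{2} + v_{6} = v_{5}  ⟹  sig = (3;(1))
  P={0,4,6}:  v_{0} + v_{4} + v_{6} = v_{3}  ⟹  sig = (3;(1))

Hence PRS(X_Σ) =
[(2;()), (2;()), (2;()), (2;(1,1)), (2;(1,1)), (2;(1,1)), (2;(1,1)), (2;(1,1)), (2;(1,1)), (2;(2,2)), (3;(1)), (3;(1))]


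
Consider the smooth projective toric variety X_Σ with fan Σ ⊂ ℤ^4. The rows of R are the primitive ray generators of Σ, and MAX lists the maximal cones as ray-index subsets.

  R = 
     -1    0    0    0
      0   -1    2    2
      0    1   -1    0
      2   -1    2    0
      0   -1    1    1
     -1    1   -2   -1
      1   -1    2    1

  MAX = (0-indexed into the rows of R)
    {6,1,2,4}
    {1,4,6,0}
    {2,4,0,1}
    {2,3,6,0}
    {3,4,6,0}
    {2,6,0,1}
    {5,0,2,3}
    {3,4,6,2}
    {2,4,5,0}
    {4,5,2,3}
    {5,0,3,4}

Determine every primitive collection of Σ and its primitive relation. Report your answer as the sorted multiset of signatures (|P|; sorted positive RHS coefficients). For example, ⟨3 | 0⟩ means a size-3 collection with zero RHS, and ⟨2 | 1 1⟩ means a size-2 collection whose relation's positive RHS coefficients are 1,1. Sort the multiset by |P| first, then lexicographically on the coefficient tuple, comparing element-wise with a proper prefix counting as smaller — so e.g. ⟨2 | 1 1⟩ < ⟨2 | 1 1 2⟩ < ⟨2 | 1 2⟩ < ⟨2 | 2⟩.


5 minimal non-faces of Δ(Σ) (on 7 rays):

  P = {5,6}:  v_{5} + v_{6} = 0 ; sig = ⟨2 | 0⟩
  P = {1,5}:  v_{1} + v_{5} = v_{0} + v_{2} + v_{4} ; sig = ⟨2 | 1 1 1⟩
  P = {1,3}:  v_{1} + v_{3} = 2·v_{6} ; sig = ⟨2 | 2⟩
  P = {0,2,3,4}:  v_{0} + v_{2} + v_{3} + v_{4} = v_{6} ; sig = ⟨4 | 1⟩
  P = {0,2,4,6}:  v_{0} + v_{2} + v_{4} + v_{6} = v_{1} ; sig = ⟨4 | 1⟩

Signatures (|P|; sorted positive RHS coefficients), sorted:
{ ⟨2 | 0⟩,  ⟨2 | 1 1 1⟩,  ⟨2 | 2⟩,  ⟨4 | 1⟩ ×2 }


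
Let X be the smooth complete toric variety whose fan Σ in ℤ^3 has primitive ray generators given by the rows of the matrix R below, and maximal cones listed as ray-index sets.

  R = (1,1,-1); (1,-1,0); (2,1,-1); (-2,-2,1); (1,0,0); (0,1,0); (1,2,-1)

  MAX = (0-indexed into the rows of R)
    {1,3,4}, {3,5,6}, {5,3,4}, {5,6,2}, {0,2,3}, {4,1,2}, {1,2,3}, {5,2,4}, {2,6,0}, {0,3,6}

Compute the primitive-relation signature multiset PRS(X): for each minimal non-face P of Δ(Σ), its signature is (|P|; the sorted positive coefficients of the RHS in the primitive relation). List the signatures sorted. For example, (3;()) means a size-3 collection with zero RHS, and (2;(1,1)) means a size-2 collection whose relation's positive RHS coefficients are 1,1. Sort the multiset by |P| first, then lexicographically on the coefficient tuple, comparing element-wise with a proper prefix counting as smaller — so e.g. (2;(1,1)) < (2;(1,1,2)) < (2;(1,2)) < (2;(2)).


9 collections generate NE(X_Σ); each relation:

  • {0,4}:  v_{0} + v_{4} = v_{2} — sig = (2;(1))
  • {0,5}:  v_{0} + v_{5} = v_{6} — sig = (2;(1))
  • {1,5}:  v_{1} + v_{5} = v_{4} — sig = (2;(1))
  • {1,6}:  v_{1} + v_{6} = v_{2} — sig = (2;(1))
  • {4,6}:  v_{4} + v_{6} = v_{2} + v_{5} — sig = (2;(1,1))
  • {0,1}:  v_{0} + v_{1} = 2·v_{2} + v_{3} — sig = (2;(1,2))
  • {2,3,5}:  v_{2} + v_{3} + v_{5} = 0 — sig = (3;())
  • {2,3,4}:  v_{2} + v_{3} + v_{4} = v_{1} — sig = (3;(1))
  • {2,3,6}:  v_{2} + v_{3} + v_{6} = v_{0} — sig = (3;(1))

Sorted signature multiset PRS(X):
    (2;(1))
    (2;(1))
    (2;(1))
    (2;(1))
    (2;(1,1))
    (2;(1,2))
    (3;())
    (3;(1))
    (3;(1))


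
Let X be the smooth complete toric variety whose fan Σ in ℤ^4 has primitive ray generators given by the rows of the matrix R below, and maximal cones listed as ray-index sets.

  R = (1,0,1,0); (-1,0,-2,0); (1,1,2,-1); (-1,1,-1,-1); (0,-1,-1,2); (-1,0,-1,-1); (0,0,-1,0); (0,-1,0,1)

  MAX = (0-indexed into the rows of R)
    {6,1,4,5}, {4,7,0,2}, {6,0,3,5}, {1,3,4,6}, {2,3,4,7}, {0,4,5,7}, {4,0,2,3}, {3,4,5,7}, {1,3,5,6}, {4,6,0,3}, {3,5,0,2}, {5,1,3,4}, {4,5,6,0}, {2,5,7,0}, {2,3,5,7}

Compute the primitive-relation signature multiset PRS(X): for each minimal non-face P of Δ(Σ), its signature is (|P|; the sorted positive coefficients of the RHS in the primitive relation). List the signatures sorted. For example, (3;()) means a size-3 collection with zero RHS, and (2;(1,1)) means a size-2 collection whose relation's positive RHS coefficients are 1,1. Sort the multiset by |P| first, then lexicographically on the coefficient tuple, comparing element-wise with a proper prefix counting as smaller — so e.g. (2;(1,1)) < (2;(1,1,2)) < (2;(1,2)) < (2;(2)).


9 collections generate NE(X_Σ); each relation:

  • {0,1}:  v_{0} + v_{1} = v_{6} — sig = (2;(1))
  • {1,2}:  v_{1} + v_{2} = v_{0} + v_{3} — sig = (2;(1,1))
  • {1,7}:  v_{1} + v_{7} = v_{4} + v_{5} — sig = (2;(1,1))
  • {6,7}:  v_{6} + v_{7} = v_{0} + v_{4} + v_{5} — sig = (2;(1,1,1))
  • {2,6}:  v_{2} + v_{6} = 2·v_{0} + v_{3} — sig = (2;(1,2))
  • {0,3,7}:  v_{0} + v_{3} + v_{7} = 0 — sig = (3;())
  • {2,4,5}:  v_{2} + v_{4} + v_{5} = 0 — sig = (3;())
  • {0,3,4,5}:  v_{0} + v_{3} + v_{4} + v_{5} = v_{1} — sig = (4;(1))
  • {3,4,5,6}:  v_{3} + v_{4} + v_{5} + v_{6} = 2·v_{1} — sig = (4;(2))

Hence PRS(X_Σ) =
{ (2;(1)),  (2;(1,1)) ×2,  (2;(1,1,1)),  (2;(1,2)),  (3;()) ×2,  (4;(1)),  (4;(2)) }


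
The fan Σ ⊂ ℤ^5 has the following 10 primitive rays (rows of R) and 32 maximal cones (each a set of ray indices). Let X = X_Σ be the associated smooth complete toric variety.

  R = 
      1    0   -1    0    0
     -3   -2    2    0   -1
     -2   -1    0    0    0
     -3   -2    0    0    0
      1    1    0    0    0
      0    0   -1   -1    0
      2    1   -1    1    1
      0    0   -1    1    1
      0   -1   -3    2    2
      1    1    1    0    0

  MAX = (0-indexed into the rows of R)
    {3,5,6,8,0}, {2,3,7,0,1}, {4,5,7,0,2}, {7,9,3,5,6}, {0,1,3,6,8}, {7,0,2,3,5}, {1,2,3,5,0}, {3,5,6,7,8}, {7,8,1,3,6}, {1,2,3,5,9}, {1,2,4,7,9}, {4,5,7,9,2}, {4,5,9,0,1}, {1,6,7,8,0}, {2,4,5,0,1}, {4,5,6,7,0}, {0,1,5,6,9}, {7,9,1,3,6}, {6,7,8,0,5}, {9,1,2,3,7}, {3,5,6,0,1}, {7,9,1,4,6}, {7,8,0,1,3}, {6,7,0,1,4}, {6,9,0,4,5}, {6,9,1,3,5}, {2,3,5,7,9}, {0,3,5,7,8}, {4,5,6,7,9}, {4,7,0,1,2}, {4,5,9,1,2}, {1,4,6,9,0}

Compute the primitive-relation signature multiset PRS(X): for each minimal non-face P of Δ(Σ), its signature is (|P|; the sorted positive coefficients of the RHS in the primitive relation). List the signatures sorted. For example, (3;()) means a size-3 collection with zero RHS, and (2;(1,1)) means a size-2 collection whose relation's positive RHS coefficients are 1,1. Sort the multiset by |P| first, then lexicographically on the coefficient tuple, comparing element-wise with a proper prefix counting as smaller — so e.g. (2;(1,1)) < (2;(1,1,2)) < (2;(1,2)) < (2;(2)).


|primitive collections| = 12. Relations:

  P={2,6}:  v_{2} + v_{6} = v_{7}  so sig = (2;(1))
  P={3,4}:  v_{3} + v_{4} = v_{2}  so sig = (2;(1))
  P={2,8}:  v_{2} + v_{8} = v_{0} + v_{3} + 2·v_{7}  so sig = (2;(1,1,2))
  P={4,8}:  v_{4} + v_{8} = v_{0} + 2·v_{7}  so sig = (2;(1,2))
  P={8,9}:  v_{8} + v_{9} = v_{3} + 2·v_{6}  so sig = (2;(1,2))
  P={0,2,9}:  v_{0} + v_{2} + v_{9} = 0  so sig = (3;())
  P={0,7,9}:  v_{0} + v_{7} + v_{9} = v_{6}  so sig = (3;(1))
  P={1,5,7}:  v_{1} + v_{5} + v_{7} = v_{3}  so sig = (3;(1))
  P={0,3,9}:  v_{0} + v_{3} + v_{9} = v_{1} + v_{5} + v_{6}  so sig = (3;(1,1,1))
  P={1,5,8}:  v_{1} + v_{5} + v_{8} = v_{0} + 2·v_{3} + v_{6}  so sig = (3;(1,1,2))
  P={1,4,5,6}:  v_{1} + v_{4} + v_{5} + v_{6} = 0  so sig = (4;())
  P={0,3,6,7}:  v_{0} + v_{3} + v_{6} + v_{7} = v_{8}  so sig = (4;(1))

Signatures (|P|; sorted positive RHS coefficients), sorted:
    |P|=2: 5 collections, coeffs (1), (1), (1,1,2), (1,2), (1,2)
    |P|=3: 5 collections, coeffs (), (1), (1), (1,1,1), (1,1,2)
    |P|=4: 2 collections, coeffs (), (1)


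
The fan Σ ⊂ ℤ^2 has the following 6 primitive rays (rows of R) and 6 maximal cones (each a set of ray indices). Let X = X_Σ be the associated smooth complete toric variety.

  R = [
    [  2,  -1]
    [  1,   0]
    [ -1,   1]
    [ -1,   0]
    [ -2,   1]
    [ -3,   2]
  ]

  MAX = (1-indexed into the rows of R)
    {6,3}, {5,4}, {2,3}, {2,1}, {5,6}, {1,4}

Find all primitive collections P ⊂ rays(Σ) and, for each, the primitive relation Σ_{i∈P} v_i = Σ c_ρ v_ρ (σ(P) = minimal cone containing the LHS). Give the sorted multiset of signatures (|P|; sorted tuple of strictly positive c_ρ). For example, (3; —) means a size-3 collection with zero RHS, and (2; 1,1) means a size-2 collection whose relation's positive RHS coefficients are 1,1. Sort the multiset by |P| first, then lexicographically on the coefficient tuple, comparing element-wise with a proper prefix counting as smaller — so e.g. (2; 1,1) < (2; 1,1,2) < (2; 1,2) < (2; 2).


9 collections generate NE(X_Σ); each relation:

  P = {1,5}:  v_{1} + v_{5} = 0  so sig = (2; —)
  P = {2,4}:  v_{2} + v_{4} = 0  so sig = (2; —)
  P = {1,3}:  v_{1} + v_{3} = v_{2}  so sig = (2; 1)
  P = {1,6}:  v_{1} + v_{6} = v_{3}  so sig = (2; 1)
  P = {2,5}:  v_{2} + v_{5} = v_{3}  so sig = (2; 1)
  P = {3,4}:  v_{3} + v_{4} = v_{5}  so sig = (2; 1)
  P = {3,5}:  v_{3} + v_{5} = v_{6}  so sig = (2; 1)
  P = {2,6}:  v_{2} + v_{6} = 2·v_{3}  so sig = (2; 2)
  P = {4,6}:  v_{4} + v_{6} = 2·v_{5}  so sig = (2; 2)

so the primitive-relation signature multiset is
    (2; —)
    (2; —)
    (2; 1)
    (2; 1)
    (2; 1)
    (2; 1)
    (2; 1)
    (2; 2)
    (2; 2)


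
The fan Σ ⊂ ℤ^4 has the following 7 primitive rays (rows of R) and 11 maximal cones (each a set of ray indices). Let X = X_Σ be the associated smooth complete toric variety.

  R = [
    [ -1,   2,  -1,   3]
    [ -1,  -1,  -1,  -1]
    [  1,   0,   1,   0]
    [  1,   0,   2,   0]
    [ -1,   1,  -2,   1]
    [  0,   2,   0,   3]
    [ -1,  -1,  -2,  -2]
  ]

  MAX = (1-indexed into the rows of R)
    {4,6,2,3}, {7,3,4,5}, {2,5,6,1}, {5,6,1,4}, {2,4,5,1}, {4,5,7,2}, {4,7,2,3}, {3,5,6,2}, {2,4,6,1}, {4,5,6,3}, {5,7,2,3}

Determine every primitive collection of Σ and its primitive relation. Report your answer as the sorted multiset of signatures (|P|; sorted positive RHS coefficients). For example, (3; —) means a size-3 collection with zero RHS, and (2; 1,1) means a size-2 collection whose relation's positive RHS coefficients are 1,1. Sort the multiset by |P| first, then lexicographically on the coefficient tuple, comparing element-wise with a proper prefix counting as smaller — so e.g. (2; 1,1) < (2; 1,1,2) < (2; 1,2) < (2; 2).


The 5 primitive collections of Σ (r=7, n=4):

  • {1,3}:  v_{1} + v_{3} = v_{6}  →  sig = (2; 1)
  • {6,7}:  v_{6} + v_{7} = v_{5}  →  sig = (2; 1)
  • {1,7}:  v_{1} + v_{7} = v_{2} + v_{4} + 2·v_{5}  →  sig = (2; 1,1,2)
  • {2,3,4,5}:  v_{2} + v_{3} + v_{4} + v_{5} = 0  →  sig = (4; —)
  • {2,4,5,6}:  v_{2} + v_{4} + v_{5} + v_{6} = v_{1}  →  sig = (4; 1)

Hence PRS(X_Σ) =
{ (2; 1) ×2,  (2; 1,1,2),  (4; —),  (4; 1) }


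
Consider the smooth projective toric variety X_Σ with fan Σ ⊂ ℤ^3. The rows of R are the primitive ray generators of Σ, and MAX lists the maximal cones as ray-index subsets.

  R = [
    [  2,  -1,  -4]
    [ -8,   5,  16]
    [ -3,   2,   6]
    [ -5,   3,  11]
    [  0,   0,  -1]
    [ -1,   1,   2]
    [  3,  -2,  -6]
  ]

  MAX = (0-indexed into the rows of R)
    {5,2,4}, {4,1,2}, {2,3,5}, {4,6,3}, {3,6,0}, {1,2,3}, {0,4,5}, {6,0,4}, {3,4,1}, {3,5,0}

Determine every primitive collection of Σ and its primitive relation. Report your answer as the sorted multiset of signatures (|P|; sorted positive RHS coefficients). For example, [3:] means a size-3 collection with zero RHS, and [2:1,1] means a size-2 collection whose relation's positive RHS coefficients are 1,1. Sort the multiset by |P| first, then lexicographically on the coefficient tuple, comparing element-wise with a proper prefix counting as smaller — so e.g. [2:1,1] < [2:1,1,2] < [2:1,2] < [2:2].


Σ has 9 primitive collections:

  • {2,6}:  v_{2} + v_{6} = 0 ; sig = [2:]
  • {0,2}:  v_{0} + v_{2} = v_{5} ; sig = [2:1]
  • {5,6}:  v_{5} + v_{6} = v_{0} ; sig = [2:1]
  • {1,6}:  v_{1} + v_{6} = v_{3} + v_{4} ; sig = [2:1,1]
  • {0,1}:  v_{0} + v_{1} = 2·v_{2} ; sig = [2:2]
  • {1,5}:  v_{1} + v_{5} = 3·v_{2} ; sig = [2:3]
  • {0,3,4}:  v_{0} + v_{3} + v_{4} = v_{2} ; sig = [3:1]
  • {2,3,4}:  v_{2} + v_{3} + v_{4} = v_{1} ; sig = [3:1]
  • {3,4,5}:  v_{3} + v_{4} + v_{5} = 2·v_{2} ; sig = [3:2]

Sorted signature multiset PRS(X):
    [2:]
    [2:1]
    [2:1]
    [2:1,1]
    [2:2]
    [2:3]
    [3:1]
    [3:1]
    [3:2]


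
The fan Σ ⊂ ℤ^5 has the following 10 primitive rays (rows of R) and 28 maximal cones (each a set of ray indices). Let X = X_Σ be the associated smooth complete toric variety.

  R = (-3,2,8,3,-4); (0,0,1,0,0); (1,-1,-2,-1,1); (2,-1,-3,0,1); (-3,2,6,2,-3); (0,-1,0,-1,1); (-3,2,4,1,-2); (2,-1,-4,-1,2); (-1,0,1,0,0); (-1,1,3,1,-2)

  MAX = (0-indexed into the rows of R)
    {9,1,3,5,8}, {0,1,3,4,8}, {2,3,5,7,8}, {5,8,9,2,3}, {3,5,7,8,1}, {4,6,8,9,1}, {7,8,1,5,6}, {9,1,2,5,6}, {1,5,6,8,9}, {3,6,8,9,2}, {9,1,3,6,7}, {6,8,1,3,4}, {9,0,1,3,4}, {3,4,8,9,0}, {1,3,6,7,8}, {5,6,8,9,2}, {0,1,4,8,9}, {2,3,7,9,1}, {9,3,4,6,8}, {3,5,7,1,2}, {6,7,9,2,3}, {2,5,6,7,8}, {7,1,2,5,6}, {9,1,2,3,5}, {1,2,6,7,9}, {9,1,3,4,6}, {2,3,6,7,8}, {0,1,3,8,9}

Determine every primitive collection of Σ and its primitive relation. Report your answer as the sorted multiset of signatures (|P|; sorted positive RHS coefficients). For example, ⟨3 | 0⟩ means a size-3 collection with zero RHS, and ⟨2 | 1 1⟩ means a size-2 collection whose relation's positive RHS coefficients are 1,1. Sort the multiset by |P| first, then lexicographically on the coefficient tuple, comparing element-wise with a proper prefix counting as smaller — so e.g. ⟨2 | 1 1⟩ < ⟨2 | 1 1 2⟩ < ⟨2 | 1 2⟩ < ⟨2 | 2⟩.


The 14 primitive collections of Σ (r=10, n=5):

  P = {2,4}:  v_{2} + v_{4} = v_{8} + v_{9}  so sig = ⟨2 | 1 1⟩
  P = {0,7}:  v_{0} + v_{7} = v_{1} + v_{3} + v_{4}  so sig = ⟨2 | 1 1 1⟩
  P = {4,7}:  v_{4} + v_{7} = v_{1} + v_{3} + v_{6}  so sig = ⟨2 | 1 1 1⟩
  P = {4,5}:  v_{4} + v_{5} = v_{1} + 2·v_{8} + v_{9}  so sig = ⟨2 | 1 1 2⟩
  P = {0,2}:  v_{0} + v_{2} = v_{1} + v_{3} + 2·v_{8} + 2·v_{9}  so sig = ⟨2 | 1 1 2 2⟩
  P = {0,5}:  v_{0} + v_{5} = 2·v_{1} + v_{3} + 3·v_{8} + 2·v_{9}  so sig = ⟨2 | 1 2 2 3⟩
  P = {0,6}:  v_{0} + v_{6} = 2·v_{4}  so sig = ⟨2 | 2⟩
  P = {7,8,9}:  v_{7} + v_{8} + v_{9} = 0  so sig = ⟨3 | 0⟩
  P = {1,2,8}:  v_{1} + v_{2} + v_{8} = v_{5}  so sig = ⟨3 | 1⟩
  P = {3,5,6}:  v_{3} + v_{5} + v_{6} = v_{8}  so sig = ⟨3 | 1⟩
  P = {5,7,9}:  v_{5} + v_{7} + v_{9} = v_{1} + v_{2}  so sig = ⟨3 | 1 1⟩
  P = {1,2,3,6}:  v_{1} + v_{2} + v_{3} + v_{6} = 0  so sig = ⟨4 | 0⟩
  P = {1,3,4,8,9}:  v_{1} + v_{3} + v_{4} + v_{8} + v_{9} = v_{0}  so sig = ⟨5 | 1⟩
  P = {1,3,6,8,9}:  v_{1} + v_{3} + v_{6} + v_{8} + v_{9} = v_{4}  so sig = ⟨5 | 1⟩

Signatures (|P|; sorted positive RHS coefficients), sorted:
    ⟨2 | 1 1⟩
    ⟨2 | 1 1 1⟩
    ⟨2 | 1 1 1⟩
    ⟨2 | 1 1 2⟩
    ⟨2 | 1 1 2 2⟩
    ⟨2 | 1 2 2 3⟩
    ⟨2 | 2⟩
    ⟨3 | 0⟩
    ⟨3 | 1⟩
    ⟨3 | 1⟩
    ⟨3 | 1 1⟩
    ⟨4 | 0⟩
    ⟨5 | 1⟩
    ⟨5 | 1⟩


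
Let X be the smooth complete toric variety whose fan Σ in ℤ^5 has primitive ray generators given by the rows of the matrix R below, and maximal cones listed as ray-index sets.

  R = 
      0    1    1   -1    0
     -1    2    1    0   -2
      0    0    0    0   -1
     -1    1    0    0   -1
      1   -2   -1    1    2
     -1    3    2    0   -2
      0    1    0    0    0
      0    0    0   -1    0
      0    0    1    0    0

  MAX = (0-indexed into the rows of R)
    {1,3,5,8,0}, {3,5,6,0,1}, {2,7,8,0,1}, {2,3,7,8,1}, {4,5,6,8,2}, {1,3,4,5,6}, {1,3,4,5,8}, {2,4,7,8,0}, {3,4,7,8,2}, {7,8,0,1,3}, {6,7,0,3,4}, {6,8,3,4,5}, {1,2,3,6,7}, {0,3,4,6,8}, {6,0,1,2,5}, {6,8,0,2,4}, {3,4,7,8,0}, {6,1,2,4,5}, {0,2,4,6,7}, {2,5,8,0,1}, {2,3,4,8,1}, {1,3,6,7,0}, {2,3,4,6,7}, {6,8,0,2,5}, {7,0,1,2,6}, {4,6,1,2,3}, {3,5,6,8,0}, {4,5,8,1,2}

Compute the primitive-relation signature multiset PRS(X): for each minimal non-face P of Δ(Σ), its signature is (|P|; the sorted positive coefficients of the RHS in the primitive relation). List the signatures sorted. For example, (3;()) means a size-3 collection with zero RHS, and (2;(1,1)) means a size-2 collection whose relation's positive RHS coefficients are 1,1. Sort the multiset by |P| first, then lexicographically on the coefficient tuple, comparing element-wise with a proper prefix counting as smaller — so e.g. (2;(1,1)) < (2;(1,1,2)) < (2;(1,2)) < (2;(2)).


Primitive collections (9):

  P = {5,7}:  v_{5} + v_{7} = v_{0} + v_{1} ; sig = (2;(1,1))
  P = {1,4,7}:  v_{1} + v_{4} + v_{7} = 0 ; sig = (3;())
  P = {1,6,8}:  v_{1} + v_{6} + v_{8} = v_{5} ; sig = (3;(1))
  P = {6,7,8}:  v_{6} + v_{7} + v_{8} = v_{0} ; sig = (3;(1))
  P = {0,1,4}:  v_{0} + v_{1} + v_{4} = v_{6} + v_{8} ; sig = (3;(1,1))
  P = {0,2,3}:  v_{0} + v_{2} + v_{3} = v_{1} + v_{7} ; sig = (3;(1,1))
  P = {2,3,5}:  v_{2} + v_{3} + v_{5} = 2·v_{1} ; sig = (3;(2))
  P = {0,4,5}:  v_{0} + v_{4} + v_{5} = 2·v_{6} + 2·v_{8} ; sig = (3;(2,2))
  P = {2,3,6,8}:  v_{2} + v_{3} + v_{6} + v_{8} = v_{1} ; sig = (4;(1))

Signatures (|P|; sorted positive RHS coefficients), sorted:
[(2;(1,1)), (3;()), (3;(1)), (3;(1)), (3;(1,1)), (3;(1,1)), (3;(2)), (3;(2,2)), (4;(1))]


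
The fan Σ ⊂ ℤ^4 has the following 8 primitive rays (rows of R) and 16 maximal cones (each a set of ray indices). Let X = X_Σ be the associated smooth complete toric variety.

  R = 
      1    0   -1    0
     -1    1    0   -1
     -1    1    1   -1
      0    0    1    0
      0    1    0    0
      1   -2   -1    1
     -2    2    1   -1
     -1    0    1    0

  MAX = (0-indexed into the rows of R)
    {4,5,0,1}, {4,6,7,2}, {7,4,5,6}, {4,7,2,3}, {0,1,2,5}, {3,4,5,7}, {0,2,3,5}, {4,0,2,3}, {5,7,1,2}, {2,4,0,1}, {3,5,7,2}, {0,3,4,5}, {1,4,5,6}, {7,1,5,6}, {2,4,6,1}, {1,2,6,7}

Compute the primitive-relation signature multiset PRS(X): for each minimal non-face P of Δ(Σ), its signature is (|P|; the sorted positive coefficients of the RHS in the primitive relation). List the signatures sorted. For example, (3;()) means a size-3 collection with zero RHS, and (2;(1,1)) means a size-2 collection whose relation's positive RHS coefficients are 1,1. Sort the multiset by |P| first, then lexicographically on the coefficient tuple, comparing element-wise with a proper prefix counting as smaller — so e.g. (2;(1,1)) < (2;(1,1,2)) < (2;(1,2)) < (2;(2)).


7 collections generate NE(X_Σ); each relation:

  • {0,7}:  v_{0} + v_{7} = 0 ; sig = (2;())
  • {1,3}:  v_{1} + v_{3} = v_{2} ; sig = (2;(1))
  • {0,6}:  v_{0} + v_{6} = v_{1} + v_{4} ; sig = (2;(1,1))
  • {3,6}:  v_{3} + v_{6} = v_{2} + v_{4} + v_{7} ; sig = (2;(1,1,1))
  • {2,4,5}:  v_{2} + v_{4} + v_{5} = 0 ; sig = (3;())
  • {1,4,7}:  v_{1} + v_{4} + v_{7} = v_{6} ; sig = (3;(1))
  • {2,5,6}:  v_{2} + v_{5} + v_{6} = v_{1} + v_{7} ; sig = (3;(1,1))

so the primitive-relation signature multiset is
{ (2;()),  (2;(1)),  (2;(1,1)),  (2;(1,1,1)),  (3;()),  (3;(1)),  (3;(1,1)) }


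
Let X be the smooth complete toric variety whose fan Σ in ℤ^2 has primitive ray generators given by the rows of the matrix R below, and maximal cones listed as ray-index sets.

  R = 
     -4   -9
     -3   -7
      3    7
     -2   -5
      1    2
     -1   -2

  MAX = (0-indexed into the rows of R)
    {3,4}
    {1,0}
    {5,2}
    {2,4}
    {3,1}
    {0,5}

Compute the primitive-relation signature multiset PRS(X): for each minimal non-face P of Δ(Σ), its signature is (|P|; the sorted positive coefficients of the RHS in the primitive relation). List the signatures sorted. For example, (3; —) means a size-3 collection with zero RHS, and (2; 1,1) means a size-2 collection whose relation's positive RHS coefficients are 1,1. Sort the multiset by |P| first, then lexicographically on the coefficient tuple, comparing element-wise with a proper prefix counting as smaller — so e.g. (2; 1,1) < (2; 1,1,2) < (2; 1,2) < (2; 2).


Minimal non-faces — 9 found among 6 rays, 6 max cones:

  P={1,2}:  v_{1} + v_{2} = 0  →  sig = (2; —)
  P={4,5}:  v_{4} + v_{5} = 0  →  sig = (2; —)
  P={0,2}:  v_{0} + v_{2} = v_{5}  →  sig = (2; 1)
  P={0,4}:  v_{0} + v_{4} = v_{1}  →  sig = (2; 1)
  P={1,4}:  v_{1} + v_{4} = v_{3}  →  sig = (2; 1)
  P={1,5}:  v_{1} + v_{5} = v_{0}  →  sig = (2; 1)
  P={2,3}:  v_{2} + v_{3} = v_{4}  →  sig = (2; 1)
  P={3,5}:  v_{3} + v_{5} = v_{1}  →  sig = (2; 1)
  P={0,3}:  v_{0} + v_{3} = 2·v_{1}  →  sig = (2; 2)

Sorted signature multiset PRS(X):
{ (2; —) ×2,  (2; 1) ×6,  (2; 2) }


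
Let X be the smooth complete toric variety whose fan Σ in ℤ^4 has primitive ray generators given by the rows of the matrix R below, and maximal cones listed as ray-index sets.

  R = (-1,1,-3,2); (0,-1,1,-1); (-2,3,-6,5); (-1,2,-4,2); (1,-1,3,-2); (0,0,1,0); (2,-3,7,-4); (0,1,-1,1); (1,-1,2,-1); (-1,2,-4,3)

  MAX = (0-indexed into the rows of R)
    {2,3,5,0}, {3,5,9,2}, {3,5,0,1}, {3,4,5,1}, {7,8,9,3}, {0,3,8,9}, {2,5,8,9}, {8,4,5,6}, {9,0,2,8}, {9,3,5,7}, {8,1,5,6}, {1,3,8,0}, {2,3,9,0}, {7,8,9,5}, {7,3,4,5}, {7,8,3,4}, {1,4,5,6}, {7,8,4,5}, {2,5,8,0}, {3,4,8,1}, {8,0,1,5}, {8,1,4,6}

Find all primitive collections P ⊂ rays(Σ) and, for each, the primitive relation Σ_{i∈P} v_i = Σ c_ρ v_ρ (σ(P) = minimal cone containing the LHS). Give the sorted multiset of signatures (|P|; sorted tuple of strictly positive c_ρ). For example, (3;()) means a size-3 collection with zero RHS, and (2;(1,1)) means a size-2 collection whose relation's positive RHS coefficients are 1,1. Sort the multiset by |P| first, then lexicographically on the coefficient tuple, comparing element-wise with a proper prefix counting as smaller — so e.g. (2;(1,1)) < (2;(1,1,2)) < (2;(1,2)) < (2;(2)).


17 minimal non-faces of Δ(Σ) (on 10 rays):

  {0,4}:  v_{0} + v_{4} = 0  ⇒ sig = (2;())
  {1,7}:  v_{1} + v_{7} = 0  ⇒ sig = (2;())
  {0,7}:  v_{0} + v_{7} = v_{9}  ⇒ sig = (2;(1))
  {1,9}:  v_{1} + v_{9} = v_{0}  ⇒ sig = (2;(1))
  {3,6}:  v_{3} + v_{6} = v_{4}  ⇒ sig = (2;(1))
  {4,9}:  v_{4} + v_{9} = v_{7}  ⇒ sig = (2;(1))
  {2,4}:  v_{2} + v_{4} = v_{5} + v_{9}  ⇒ sig = (2;(1,1))
  {6,9}:  v_{6} + v_{9} = v_{5} + v_{8}  ⇒ sig = (2;(1,1))
  {0,6}:  v_{0} + v_{6} = v_{1} + v_{5} + v_{8}  ⇒ sig = (2;(1,1,1))
  {6,7}:  v_{6} + v_{7} = v_{4} + v_{5} + v_{8}  ⇒ sig = (2;(1,1,1))
  {2,6}:  v_{2} + v_{6} = v_{0} + 2·v_{5} + v_{8}  ⇒ sig = (2;(1,1,2))
  {1,2}:  v_{1} + v_{2} = 2·v_{0} + v_{5}  ⇒ sig = (2;(1,2))
  {2,7}:  v_{2} + v_{7} = v_{5} + 2·v_{9}  ⇒ sig = (2;(1,2))
  {0,5,9}:  v_{0} + v_{5} + v_{9} = v_{2}  ⇒ sig = (3;(1))
  {3,5,8}:  v_{3} + v_{5} + v_{8} = v_{7}  ⇒ sig = (3;(1))
  {2,3,8}:  v_{2} + v_{3} + v_{8} = 2·v_{9}  ⇒ sig = (3;(2))
  {1,4,5,8}:  v_{1} + v_{4} + v_{5} + v_{8} = v_{6}  ⇒ sig = (4;(1))

so the primitive-relation signature multiset is
    (2;())
    (2;())
    (2;(1))
    (2;(1))
    (2;(1))
    (2;(1))
    (2;(1,1))
    (2;(1,1))
    (2;(1,1,1))
    (2;(1,1,1))
    (2;(1,1,2))
    (2;(1,2))
    (2;(1,2))
    (3;(1))
    (3;(1))
    (3;(2))
    (4;(1))
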